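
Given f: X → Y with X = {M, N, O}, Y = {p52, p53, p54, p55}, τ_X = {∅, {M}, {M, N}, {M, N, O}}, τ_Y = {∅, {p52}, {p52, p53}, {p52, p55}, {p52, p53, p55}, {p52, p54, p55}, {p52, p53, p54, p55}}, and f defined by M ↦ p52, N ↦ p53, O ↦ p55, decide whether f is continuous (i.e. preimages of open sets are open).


f is NOT continuous.

Compute f^{-1}(U) for each U ∈ τ_Y:
  U = ∅: f^{-1}(U) = ∅ ∈ τ_X ✓.
  U = {p52}: f^{-1}(U) = {M} ∈ τ_X ✓.
  U = {p52, p53}: f^{-1}(U) = {M, N} ∈ τ_X ✓.
  U = {p52, p55}: f^{-1}(U) = {M, O} ∉ τ_X ✗.
  U = {p52, p53, p55}: f^{-1}(U) = {M, N, O} ∈ τ_X ✓.
  U = {p52, p54, p55}: f^{-1}(U) = {M, O} ∉ τ_X ✗.
  U = {p52, p53, p54, p55}: f^{-1}(U) = {M, N, O} ∈ τ_X ✓.
Found U = {p52, p55} with f^{-1}(U) = {M, O} not in τ_X. Therefore f is NOT continuous.


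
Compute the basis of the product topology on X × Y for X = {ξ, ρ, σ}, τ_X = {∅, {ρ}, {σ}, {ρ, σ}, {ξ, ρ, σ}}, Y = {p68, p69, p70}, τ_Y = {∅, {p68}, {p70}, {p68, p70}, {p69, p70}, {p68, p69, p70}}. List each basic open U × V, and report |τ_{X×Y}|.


Basis B = {∅ × ∅, {ρ} × {p68}, {ρ} × {p70}, {σ} × {p68}, {σ} × {p70}, {ρ} × {p68, p70}, {ρ, σ} × {p68}, {ρ} × {p69, p70}, {ρ, σ} × {p70}, {σ} × {p68, p70}, {σ} × {p69, p70}, {ξ, ρ, σ} × {p68}, {ξ, ρ, σ} × {p70}, {ρ} × {p68, p69, p70}, {σ} × {p68, p69, p70}, {ρ, σ} × {p68, p70}, {ρ, σ} × {p69, p70}, {ξ, ρ, σ} × {p68, p70}, {ξ, ρ, σ} × {p69, p70}, {ρ, σ} × {p68, p69, p70}, {ξ, ρ, σ} × {p68, p69, p70}}; |τ_{X×Y}| = 70.

Enumerate products U × V with U ∈ τ_X, V ∈ τ_Y (deduplicated):
  ∅ × ∅ = {} (∅)
  {ρ} × {p68} = {(ρ,p68)}
  {ρ} × {p70} = {(ρ,p70)}
  {σ} × {p68} = {(σ,p68)}
  {σ} × {p70} = {(σ,p70)}
  {ρ} × {p68, p70} = {(ρ,p68), (ρ,p70)}
  {ρ, σ} × {p68} = {(ρ,p68), (σ,p68)}
  {ρ} × {p69, p70} = {(ρ,p69), (ρ,p70)}
  {ρ, σ} × {p70} = {(ρ,p70), (σ,p70)}
  {σ} × {p68, p70} = {(σ,p68), (σ,p70)}
  {σ} × {p69, p70} = {(σ,p69), (σ,p70)}
  {ξ, ρ, σ} × {p68} = {(ξ,p68), (ρ,p68), (σ,p68)}
  {ξ, ρ, σ} × {p70} = {(ξ,p70), (ρ,p70), (σ,p70)}
  {ρ} × {p68, p69, p70} = {(ρ,p68), (ρ,p69), (ρ,p70)}
  {σ} × {p68, p69, p70} = {(σ,p68), (σ,p69), (σ,p70)}
  {ρ, σ} × {p68, p70} = {(ρ,p68), (ρ,p70), (σ,p68), (σ,p70)}
  {ρ, σ} × {p69, p70} = {(ρ,p69), (ρ,p70), (σ,p69), (σ,p70)}
  {ξ, ρ, σ} × {p68, p70} = {(ξ,p68), (ξ,p70), (ρ,p68), (ρ,p70), (σ,p68), (σ,p70)}
  {ξ, ρ, σ} × {p69, p70} = {(ξ,p69), (ξ,p70), (ρ,p69), (ρ,p70), (σ,p69), (σ,p70)}
  {ρ, σ} × {p68, p69, p70} = {(ρ,p68), (ρ,p69), (ρ,p70), (σ,p68), (σ,p69), (σ,p70)}
  {ξ, ρ, σ} × {p68, p69, p70} = {(ξ,p68), (ξ,p69), (ξ,p70), (ρ,p68), (ρ,p69), (ρ,p70), (σ,p68), (σ,p69), (σ,p70)}
These 21 distinct sets form the basis B.
Close under arbitrary unions to get τ_{X×Y}; counting gives |τ_{X×Y}| = 70.


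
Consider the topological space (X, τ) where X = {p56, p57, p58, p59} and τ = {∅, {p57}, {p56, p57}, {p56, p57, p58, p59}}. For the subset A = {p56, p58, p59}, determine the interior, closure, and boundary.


int(A) = ∅, cl(A) = {p56, p58, p59}, ∂A = {p56, p58, p59}.

Closed sets in (X, τ) are complements of opens:
  closed(X, τ) = {∅, {p58, p59}, {p56, p58, p59}, {p56, p57, p58, p59}}.
int(A) = ⋃ {U ∈ τ : U ⊆ A}. Opens contained in A: ∅.
Taking the union of these: int(A) = ∅.
cl(A) = ⋂ {C closed : A ⊆ C}. Closed sets containing A: {p56, p58, p59}, {p56, p57, p58, p59}.
Intersecting these: cl(A) = {p56, p58, p59}.
∂A = cl(A) ∖ int(A) = {p56, p58, p59} ∖ ∅ = {p56, p58, p59}.


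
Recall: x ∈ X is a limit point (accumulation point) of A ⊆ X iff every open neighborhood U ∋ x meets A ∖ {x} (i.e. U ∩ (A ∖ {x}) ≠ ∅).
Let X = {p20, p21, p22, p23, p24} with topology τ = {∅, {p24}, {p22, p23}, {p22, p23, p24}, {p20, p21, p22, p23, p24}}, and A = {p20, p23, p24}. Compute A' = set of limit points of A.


A' = {p20, p21, p22}

For each x ∈ X, list the open sets U ∈ τ with x ∈ U, then check whether U ∩ (A ∖ {x}) ≠ ∅ for every such U.
  x = p20: opens ∋ x are {p20, p21, p22, p23, p24}; each meets A ∖ {p20}, so x IS a limit point.
  x = p21: opens ∋ x are {p20, p21, p22, p23, p24}; each meets A ∖ {p21}, so x IS a limit point.
  x = p22: opens ∋ x are {p22, p23}, {p22, p23, p24}, {p20, p21, p22, p23, p24}; each meets A ∖ {p22}, so x IS a limit point.
  x = p23: open {p22, p23} ∋ x has {p22, p23} ∩ (A ∖ {p23}) = ∅, so x is NOT a limit point.
  x = p24: open {p24} ∋ x has {p24} ∩ (A ∖ {p24}) = ∅, so x is NOT a limit point.
Collecting: A' = {p20, p21, p22}.


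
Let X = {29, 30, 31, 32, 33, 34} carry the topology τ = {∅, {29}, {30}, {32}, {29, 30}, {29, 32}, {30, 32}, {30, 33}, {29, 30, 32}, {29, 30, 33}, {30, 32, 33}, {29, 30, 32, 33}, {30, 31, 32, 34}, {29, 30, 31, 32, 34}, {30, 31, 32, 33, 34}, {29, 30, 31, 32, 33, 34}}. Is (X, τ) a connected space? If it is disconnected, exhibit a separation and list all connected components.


(X, τ) is disconnected; components = [{29}, {30, 31, 32, 33, 34}].

Find clopen sets (U ∈ τ with X ∖ U ∈ τ):
  U = ∅, X ∖ U = {29, 30, 31, 32, 33, 34} — both open, so U is clopen.
  U = {29}, X ∖ U = {30, 31, 32, 33, 34} — both open, so U is clopen.
  U = {30, 31, 32, 33, 34}, X ∖ U = {29} — both open, so U is clopen.
  U = {29, 30, 31, 32, 33, 34}, X ∖ U = ∅ — both open, so U is clopen.
Nontrivial clopen(s) exist: e.g. {30, 31, 32, 33, 34}. So (X, τ) is disconnected.
Compute connected components by grouping points that agree on all clopens:
  component: {29}
  component: {30, 31, 32, 33, 34}


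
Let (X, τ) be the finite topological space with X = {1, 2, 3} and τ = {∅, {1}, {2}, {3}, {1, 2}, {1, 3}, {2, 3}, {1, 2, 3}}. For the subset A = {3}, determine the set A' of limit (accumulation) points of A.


A' = ∅

For each x ∈ X, list the open sets U ∈ τ with x ∈ U, then check whether U ∩ (A ∖ {x}) ≠ ∅ for every such U.
  x = 1: open {1} ∋ x has {1} ∩ (A ∖ {1}) = ∅, so x is NOT a limit point.
  x = 2: open {2} ∋ x has {2} ∩ (A ∖ {2}) = ∅, so x is NOT a limit point.
  x = 3: open {3} ∋ x has {3} ∩ (A ∖ {3}) = ∅, so x is NOT a limit point.
Collecting: A' = ∅.


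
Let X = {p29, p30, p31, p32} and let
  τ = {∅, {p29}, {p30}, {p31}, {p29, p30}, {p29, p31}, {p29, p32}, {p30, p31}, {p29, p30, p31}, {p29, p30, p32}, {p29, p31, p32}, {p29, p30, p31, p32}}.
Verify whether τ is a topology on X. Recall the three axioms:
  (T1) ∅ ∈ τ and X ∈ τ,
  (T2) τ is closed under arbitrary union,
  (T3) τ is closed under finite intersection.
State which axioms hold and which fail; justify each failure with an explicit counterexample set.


τ IS a topology on X.

Axiom (T1): ∅ ∈ τ? Yes; X ∈ τ? Yes.
Axiom (T2/T3): check pairwise unions and intersections of members of τ.
All pairwise intersections and unions checked — each lies in τ. Therefore τ satisfies (T1), (T2), (T3): it IS a topology on X.


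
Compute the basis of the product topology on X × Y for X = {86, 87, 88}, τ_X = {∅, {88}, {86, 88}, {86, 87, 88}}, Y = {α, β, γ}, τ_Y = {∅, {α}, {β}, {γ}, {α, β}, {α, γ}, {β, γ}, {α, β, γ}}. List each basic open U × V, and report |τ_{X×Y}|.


Basis B = {∅ × ∅, {88} × {α}, {88} × {β}, {88} × {γ}, {86, 88} × {α}, {86, 88} × {β}, {86, 88} × {γ}, {88} × {α, β}, {88} × {α, γ}, {88} × {β, γ}, {86, 87, 88} × {α}, {86, 87, 88} × {β}, {86, 87, 88} × {γ}, {88} × {α, β, γ}, {86, 88} × {α, β}, {86, 88} × {α, γ}, {86, 88} × {β, γ}, {86, 88} × {α, β, γ}, {86, 87, 88} × {α, β}, {86, 87, 88} × {α, γ}, {86, 87, 88} × {β, γ}, {86, 87, 88} × {α, β, γ}}; |τ_{X×Y}| = 64.

Enumerate products U × V with U ∈ τ_X, V ∈ τ_Y (deduplicated):
  ∅ × ∅ = {} (∅)
  {88} × {α} = {(88,α)}
  {88} × {β} = {(88,β)}
  {88} × {γ} = {(88,γ)}
  {86, 88} × {α} = {(86,α), (88,α)}
  {86, 88} × {β} = {(86,β), (88,β)}
  {86, 88} × {γ} = {(86,γ), (88,γ)}
  {88} × {α, β} = {(88,α), (88,β)}
  {88} × {α, γ} = {(88,α), (88,γ)}
  {88} × {β, γ} = {(88,β), (88,γ)}
  {86, 87, 88} × {α} = {(86,α), (87,α), (88,α)}
  {86, 87, 88} × {β} = {(86,β), (87,β), (88,β)}
  {86, 87, 88} × {γ} = {(86,γ), (87,γ), (88,γ)}
  {88} × {α, β, γ} = {(88,α), (88,β), (88,γ)}
  {86, 88} × {α, β} = {(86,α), (86,β), (88,α), (88,β)}
  {86, 88} × {α, γ} = {(86,α), (86,γ), (88,α), (88,γ)}
  {86, 88} × {β, γ} = {(86,β), (86,γ), (88,β), (88,γ)}
  {86, 88} × {α, β, γ} = {(86,α), (86,β), (86,γ), (88,α), (88,β), (88,γ)}
  {86, 87, 88} × {α, β} = {(86,α), (86,β), (87,α), (87,β), (88,α), (88,β)}
  {86, 87, 88} × {α, γ} = {(86,α), (86,γ), (87,α), (87,γ), (88,α), (88,γ)}
  {86, 87, 88} × {β, γ} = {(86,β), (86,γ), (87,β), (87,γ), (88,β), (88,γ)}
  {86, 87, 88} × {α, β, γ} = {(86,α), (86,β), (86,γ), (87,α), (87,β), (87,γ), (88,α), (88,β), (88,γ)}
These 22 distinct sets form the basis B.
Close under arbitrary unions to get τ_{X×Y}; counting gives |τ_{X×Y}| = 64.


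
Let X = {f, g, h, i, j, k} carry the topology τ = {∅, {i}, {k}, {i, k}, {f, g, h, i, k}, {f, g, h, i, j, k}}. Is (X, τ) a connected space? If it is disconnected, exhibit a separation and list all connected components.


(X, τ) is connected.

Find clopen sets (U ∈ τ with X ∖ U ∈ τ):
  U = ∅, X ∖ U = {f, g, h, i, j, k} — both open, so U is clopen.
  U = {f, g, h, i, j, k}, X ∖ U = ∅ — both open, so U is clopen.
Only trivial clopens (∅ and X) exist, so (X, τ) is connected.
Compute connected components by grouping points that agree on all clopens:
  component: {f, g, h, i, j, k}


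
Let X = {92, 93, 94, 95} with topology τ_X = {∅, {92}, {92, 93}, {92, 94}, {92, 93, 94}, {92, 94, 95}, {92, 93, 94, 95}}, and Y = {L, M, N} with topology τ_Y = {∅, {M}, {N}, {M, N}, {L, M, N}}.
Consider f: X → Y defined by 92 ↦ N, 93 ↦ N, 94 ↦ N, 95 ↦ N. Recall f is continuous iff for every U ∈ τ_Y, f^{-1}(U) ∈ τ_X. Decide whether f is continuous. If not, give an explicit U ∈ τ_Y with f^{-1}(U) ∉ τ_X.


f IS continuous.

Compute f^{-1}(U) for each U ∈ τ_Y:
  U = ∅: f^{-1}(U) = ∅ ∈ τ_X ✓.
  U = {M}: f^{-1}(U) = ∅ ∈ τ_X ✓.
  U = {N}: f^{-1}(U) = {92, 93, 94, 95} ∈ τ_X ✓.
  U = {M, N}: f^{-1}(U) = {92, 93, 94, 95} ∈ τ_X ✓.
  U = {L, M, N}: f^{-1}(U) = {92, 93, 94, 95} ∈ τ_X ✓.
Every preimage lies in τ_X, so f IS continuous.


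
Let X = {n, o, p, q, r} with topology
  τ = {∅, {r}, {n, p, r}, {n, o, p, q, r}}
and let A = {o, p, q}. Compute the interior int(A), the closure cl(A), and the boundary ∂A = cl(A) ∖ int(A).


int(A) = ∅, cl(A) = {n, o, p, q}, ∂A = {n, o, p, q}.

Closed sets in (X, τ) are complements of opens:
  closed(X, τ) = {∅, {o, q}, {n, o, p, q}, {n, o, p, q, r}}.
int(A) = ⋃ {U ∈ τ : U ⊆ A}. Opens contained in A: ∅.
Taking the union of these: int(A) = ∅.
cl(A) = ⋂ {C closed : A ⊆ C}. Closed sets containing A: {n, o, p, q}, {n, o, p, q, r}.
Intersecting these: cl(A) = {n, o, p, q}.
∂A = cl(A) ∖ int(A) = {n, o, p, q} ∖ ∅ = {n, o, p, q}.


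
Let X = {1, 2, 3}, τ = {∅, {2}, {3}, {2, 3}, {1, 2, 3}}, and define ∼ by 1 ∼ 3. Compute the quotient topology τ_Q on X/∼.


X/∼ = {[1=3], [2]}; |τ_Q| = 3.

Equivalence classes: [1=3], [2].
Quotient map π: X → X/∼ sends 1 ↦ [1=3], 2 ↦ [2], 3 ↦ [1=3].
For each subset V ⊆ X/∼, compute π^{-1}(V) ⊆ X and check whether π^{-1}(V) ∈ τ. V is open in τ_Q iff π^{-1}(V) ∈ τ.
  V = {}: π^{-1}(V) = ∅ ∈ τ ✓.
  V = {[1=3]}: π^{-1}(V) = {1, 3} ∉ τ ✗.
  V = {[2]}: π^{-1}(V) = {2} ∈ τ ✓.
  V = {[1=3], [2]}: π^{-1}(V) = {1, 2, 3} ∈ τ ✓.
Open sets in the quotient: τ_Q = {{}, {[2]}, {[1=3], [2]}} (3 elements).


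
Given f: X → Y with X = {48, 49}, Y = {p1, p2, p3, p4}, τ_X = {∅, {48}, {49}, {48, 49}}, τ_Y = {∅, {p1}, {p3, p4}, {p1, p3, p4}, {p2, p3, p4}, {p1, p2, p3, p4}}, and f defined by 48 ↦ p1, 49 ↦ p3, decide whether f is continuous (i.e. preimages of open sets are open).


f IS continuous.

Compute f^{-1}(U) for each U ∈ τ_Y:
  U = ∅: f^{-1}(U) = ∅ ∈ τ_X ✓.
  U = {p1}: f^{-1}(U) = {48} ∈ τ_X ✓.
  U = {p3, p4}: f^{-1}(U) = {49} ∈ τ_X ✓.
  U = {p1, p3, p4}: f^{-1}(U) = {48, 49} ∈ τ_X ✓.
  U = {p2, p3, p4}: f^{-1}(U) = {49} ∈ τ_X ✓.
  U = {p1, p2, p3, p4}: f^{-1}(U) = {48, 49} ∈ τ_X ✓.
Every preimage lies in τ_X, so f IS continuous.


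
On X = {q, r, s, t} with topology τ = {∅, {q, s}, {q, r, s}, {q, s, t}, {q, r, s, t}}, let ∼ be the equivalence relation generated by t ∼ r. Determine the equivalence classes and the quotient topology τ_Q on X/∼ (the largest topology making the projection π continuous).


X/∼ = {[q], [r=t], [s]}; |τ_Q| = 3.

Equivalence classes: [q], [r=t], [s].
Quotient map π: X → X/∼ sends q ↦ [q], r ↦ [r=t], s ↦ [s], t ↦ [r=t].
For each subset V ⊆ X/∼, compute π^{-1}(V) ⊆ X and check whether π^{-1}(V) ∈ τ. V is open in τ_Q iff π^{-1}(V) ∈ τ.
  V = {}: π^{-1}(V) = ∅ ∈ τ ✓.
  V = {[q]}: π^{-1}(V) = {q} ∉ τ ✗.
  V = {[r=t]}: π^{-1}(V) = {r, t} ∉ τ ✗.
  V = {[q], [r=t]}: π^{-1}(V) = {q, r, t} ∉ τ ✗.
  V = {[s]}: π^{-1}(V) = {s} ∉ τ ✗.
  V = {[q], [s]}: π^{-1}(V) = {q, s} ∈ τ ✓.
  V = {[r=t], [s]}: π^{-1}(V) = {r, s, t} ∉ τ ✗.
  V = {[q], [r=t], [s]}: π^{-1}(V) = {q, r, s, t} ∈ τ ✓.
Open sets in the quotient: τ_Q = {{}, {[q], [s]}, {[q], [r=t], [s]}} (3 elements).


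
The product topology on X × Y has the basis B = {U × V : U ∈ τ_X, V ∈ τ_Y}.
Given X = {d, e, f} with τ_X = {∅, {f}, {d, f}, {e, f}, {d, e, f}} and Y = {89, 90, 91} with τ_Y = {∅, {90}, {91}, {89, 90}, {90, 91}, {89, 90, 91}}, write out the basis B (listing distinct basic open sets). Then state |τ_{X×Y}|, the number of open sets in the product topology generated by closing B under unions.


Basis B = {∅ × ∅, {f} × {90}, {f} × {91}, {d, f} × {90}, {d, f} × {91}, {e, f} × {90}, {e, f} × {91}, {f} × {89, 90}, {f} × {90, 91}, {d, e, f} × {90}, {d, e, f} × {91}, {f} × {89, 90, 91}, {d, f} × {89, 90}, {d, f} × {90, 91}, {e, f} × {89, 90}, {e, f} × {90, 91}, {d, f} × {89, 90, 91}, {d, e, f} × {89, 90}, {d, e, f} × {90, 91}, {e, f} × {89, 90, 91}, {d, e, f} × {89, 90, 91}}; |τ_{X×Y}| = 70.

Enumerate products U × V with U ∈ τ_X, V ∈ τ_Y (deduplicated):
  ∅ × ∅ = {} (∅)
  {f} × {90} = {(f,90)}
  {f} × {91} = {(f,91)}
  {d, f} × {90} = {(d,90), (f,90)}
  {d, f} × {91} = {(d,91), (f,91)}
  {e, f} × {90} = {(e,90), (f,90)}
  {e, f} × {91} = {(e,91), (f,91)}
  {f} × {89, 90} = {(f,89), (f,90)}
  {f} × {90, 91} = {(f,90), (f,91)}
  {d, e, f} × {90} = {(d,90), (e,90), (f,90)}
  {d, e, f} × {91} = {(d,91), (e,91), (f,91)}
  {f} × {89, 90, 91} = {(f,89), (f,90), (f,91)}
  {d, f} × {89, 90} = {(d,89), (d,90), (f,89), (f,90)}
  {d, f} × {90, 91} = {(d,90), (d,91), (f,90), (f,91)}
  {e, f} × {89, 90} = {(e,89), (e,90), (f,89), (f,90)}
  {e, f} × {90, 91} = {(e,90), (e,91), (f,90), (f,91)}
  {d, f} × {89, 90, 91} = {(d,89), (d,90), (d,91), (f,89), (f,90), (f,91)}
  {d, e, f} × {89, 90} = {(d,89), (d,90), (e,89), (e,90), (f,89), (f,90)}
  {d, e, f} × {90, 91} = {(d,90), (d,91), (e,90), (e,91), (f,90), (f,91)}
  {e, f} × {89, 90, 91} = {(e,89), (e,90), (e,91), (f,89), (f,90), (f,91)}
  {d, e, f} × {89, 90, 91} = {(d,89), (d,90), (d,91), (e,89), (e,90), (e,91), (f,89), (f,90), (f,91)}
These 21 distinct sets form the basis B.
Close under arbitrary unions to get τ_{X×Y}; counting gives |τ_{X×Y}| = 70.


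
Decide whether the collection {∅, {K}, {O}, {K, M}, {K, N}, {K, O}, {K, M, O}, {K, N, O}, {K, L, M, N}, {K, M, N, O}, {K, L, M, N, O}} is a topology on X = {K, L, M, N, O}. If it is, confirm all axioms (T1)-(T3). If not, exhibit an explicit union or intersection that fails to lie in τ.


τ is NOT a topology on X.

Axiom (T1): ∅ ∈ τ? Yes; X ∈ τ? Yes.
Axiom (T2/T3): check pairwise unions and intersections of members of τ.
Counterexample for (T2): {K, M} ∪ {K, N} = {K, M, N} ∉ τ. Therefore τ is NOT a topology.


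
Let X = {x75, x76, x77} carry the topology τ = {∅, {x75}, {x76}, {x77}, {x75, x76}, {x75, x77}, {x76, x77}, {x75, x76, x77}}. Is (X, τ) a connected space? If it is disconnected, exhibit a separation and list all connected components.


(X, τ) is disconnected; components = [{x75}, {x76}, {x77}].

Find clopen sets (U ∈ τ with X ∖ U ∈ τ):
  U = ∅, X ∖ U = {x75, x76, x77} — both open, so U is clopen.
  U = {x75}, X ∖ U = {x76, x77} — both open, so U is clopen.
  U = {x76}, X ∖ U = {x75, x77} — both open, so U is clopen.
  U = {x77}, X ∖ U = {x75, x76} — both open, so U is clopen.
  U = {x75, x76}, X ∖ U = {x77} — both open, so U is clopen.
  U = {x75, x77}, X ∖ U = {x76} — both open, so U is clopen.
  U = {x76, x77}, X ∖ U = {x75} — both open, so U is clopen.
  U = {x75, x76, x77}, X ∖ U = ∅ — both open, so U is clopen.
Nontrivial clopen(s) exist: e.g. {x75, x76}. So (X, τ) is disconnected.
Compute connected components by grouping points that agree on all clopens:
  component: {x75}
  component: {x76}
  component: {x77}


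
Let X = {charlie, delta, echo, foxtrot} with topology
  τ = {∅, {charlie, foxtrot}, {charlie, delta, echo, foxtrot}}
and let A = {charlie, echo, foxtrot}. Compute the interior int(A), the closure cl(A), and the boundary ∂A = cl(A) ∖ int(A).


int(A) = {charlie, foxtrot}, cl(A) = {charlie, delta, echo, foxtrot}, ∂A = {delta, echo}.

Closed sets in (X, τ) are complements of opens:
  closed(X, τ) = {∅, {delta, echo}, {charlie, delta, echo, foxtrot}}.
int(A) = ⋃ {U ∈ τ : U ⊆ A}. Opens contained in A: ∅, {charlie, foxtrot}.
Taking the union of these: int(A) = {charlie, foxtrot}.
cl(A) = ⋂ {C closed : A ⊆ C}. Closed sets containing A: {charlie, delta, echo, foxtrot}.
Intersecting these: cl(A) = {charlie, delta, echo, foxtrot}.
∂A = cl(A) ∖ int(A) = {charlie, delta, echo, foxtrot} ∖ {charlie, foxtrot} = {delta, echo}.


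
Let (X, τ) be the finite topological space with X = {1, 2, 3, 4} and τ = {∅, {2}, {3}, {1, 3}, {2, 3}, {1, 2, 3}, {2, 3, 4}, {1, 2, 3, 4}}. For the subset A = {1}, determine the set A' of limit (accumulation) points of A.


A' = ∅

For each x ∈ X, list the open sets U ∈ τ with x ∈ U, then check whether U ∩ (A ∖ {x}) ≠ ∅ for every such U.
  x = 1: open {1, 3} ∋ x has {1, 3} ∩ (A ∖ {1}) = ∅, so x is NOT a limit point.
  x = 2: open {2} ∋ x has {2} ∩ (A ∖ {2}) = ∅, so x is NOT a limit point.
  x = 3: open {3} ∋ x has {3} ∩ (A ∖ {3}) = ∅, so x is NOT a limit point.
  x = 4: open {2, 3, 4} ∋ x has {2, 3, 4} ∩ (A ∖ {4}) = ∅, so x is NOT a limit point.
Collecting: A' = ∅.


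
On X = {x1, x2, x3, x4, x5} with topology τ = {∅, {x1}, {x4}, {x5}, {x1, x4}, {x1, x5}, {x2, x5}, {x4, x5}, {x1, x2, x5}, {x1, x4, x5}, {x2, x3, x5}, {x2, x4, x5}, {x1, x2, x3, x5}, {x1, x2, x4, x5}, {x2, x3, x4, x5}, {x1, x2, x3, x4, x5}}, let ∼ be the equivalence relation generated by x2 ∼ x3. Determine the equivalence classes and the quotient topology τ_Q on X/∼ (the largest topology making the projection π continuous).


X/∼ = {[x1], [x2=x3], [x4], [x5]}; |τ_Q| = 12.

Equivalence classes: [x1], [x2=x3], [x4], [x5].
Quotient map π: X → X/∼ sends x1 ↦ [x1], x2 ↦ [x2=x3], x3 ↦ [x2=x3], x4 ↦ [x4], x5 ↦ [x5].
For each subset V ⊆ X/∼, compute π^{-1}(V) ⊆ X and check whether π^{-1}(V) ∈ τ. V is open in τ_Q iff π^{-1}(V) ∈ τ.
  V = {}: π^{-1}(V) = ∅ ∈ τ ✓.
  V = {[x1]}: π^{-1}(V) = {x1} ∈ τ ✓.
  V = {[x2=x3]}: π^{-1}(V) = {x2, x3} ∉ τ ✗.
  V = {[x1], [x2=x3]}: π^{-1}(V) = {x1, x2, x3} ∉ τ ✗.
  V = {[x4]}: π^{-1}(V) = {x4} ∈ τ ✓.
  V = {[x1], [x4]}: π^{-1}(V) = {x1, x4} ∈ τ ✓.
  V = {[x2=x3], [x4]}: π^{-1}(V) = {x2, x3, x4} ∉ τ ✗.
  V = {[x1], [x2=x3], [x4]}: π^{-1}(V) = {x1, x2, x3, x4} ∉ τ ✗.
  V = {[x5]}: π^{-1}(V) = {x5} ∈ τ ✓.
  V = {[x1], [x5]}: π^{-1}(V) = {x1, x5} ∈ τ ✓.
  V = {[x2=x3], [x5]}: π^{-1}(V) = {x2, x3, x5} ∈ τ ✓.
  V = {[x1], [x2=x3], [x5]}: π^{-1}(V) = {x1, x2, x3, x5} ∈ τ ✓.
  V = {[x4], [x5]}: π^{-1}(V) = {x4, x5} ∈ τ ✓.
  V = {[x1], [x4], [x5]}: π^{-1}(V) = {x1, x4, x5} ∈ τ ✓.
  V = {[x2=x3], [x4], [x5]}: π^{-1}(V) = {x2, x3, x4, x5} ∈ τ ✓.
  V = {[x1], [x2=x3], [x4], [x5]}: π^{-1}(V) = {x1, x2, x3, x4, x5} ∈ τ ✓.
Open sets in the quotient: τ_Q = {{}, {[x1]}, {[x4]}, {[x1], [x4]}, {[x5]}, {[x1], [x5]}, {[x2=x3], [x5]}, {[x1], [x2=x3], [x5]}, {[x4], [x5]}, {[x1], [x4], [x5]}, {[x2=x3], [x4], [x5]}, {[x1], [x2=x3], [x4], [x5]}} (12 elements).


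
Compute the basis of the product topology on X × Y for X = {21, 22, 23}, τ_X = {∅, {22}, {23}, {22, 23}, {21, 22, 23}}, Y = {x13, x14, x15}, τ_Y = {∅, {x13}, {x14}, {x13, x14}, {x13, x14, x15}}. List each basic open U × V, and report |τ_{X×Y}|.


Basis B = {∅ × ∅, {22} × {x13}, {22} × {x14}, {23} × {x13}, {23} × {x14}, {22} × {x13, x14}, {22, 23} × {x13}, {22, 23} × {x14}, {23} × {x13, x14}, {21, 22, 23} × {x13}, {21, 22, 23} × {x14}, {22} × {x13, x14, x15}, {23} × {x13, x14, x15}, {22, 23} × {x13, x14}, {21, 22, 23} × {x13, x14}, {22, 23} × {x13, x14, x15}, {21, 22, 23} × {x13, x14, x15}}; |τ_{X×Y}| = 48.

Enumerate products U × V with U ∈ τ_X, V ∈ τ_Y (deduplicated):
  ∅ × ∅ = {} (∅)
  {22} × {x13} = {(22,x13)}
  {22} × {x14} = {(22,x14)}
  {23} × {x13} = {(23,x13)}
  {23} × {x14} = {(23,x14)}
  {22} × {x13, x14} = {(22,x13), (22,x14)}
  {22, 23} × {x13} = {(22,x13), (23,x13)}
  {22, 23} × {x14} = {(22,x14), (23,x14)}
  {23} × {x13, x14} = {(23,x13), (23,x14)}
  {21, 22, 23} × {x13} = {(21,x13), (22,x13), (23,x13)}
  {21, 22, 23} × {x14} = {(21,x14), (22,x14), (23,x14)}
  {22} × {x13, x14, x15} = {(22,x13), (22,x14), (22,x15)}
  {23} × {x13, x14, x15} = {(23,x13), (23,x14), (23,x15)}
  {22, 23} × {x13, x14} = {(22,x13), (22,x14), (23,x13), (23,x14)}
  {21, 22, 23} × {x13, x14} = {(21,x13), (21,x14), (22,x13), (22,x14), (23,x13), (23,x14)}
  {22, 23} × {x13, x14, x15} = {(22,x13), (22,x14), (22,x15), (23,x13), (23,x14), (23,x15)}
  {21, 22, 23} × {x13, x14, x15} = {(21,x13), (21,x14), (21,x15), (22,x13), (22,x14), (22,x15), (23,x13), (23,x14), (23,x15)}
These 17 distinct sets form the basis B.
Close under arbitrary unions to get τ_{X×Y}; counting gives |τ_{X×Y}| = 48.


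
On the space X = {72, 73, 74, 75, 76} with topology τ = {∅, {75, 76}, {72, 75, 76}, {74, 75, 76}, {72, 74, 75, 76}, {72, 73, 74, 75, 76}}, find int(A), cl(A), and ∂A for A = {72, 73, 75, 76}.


int(A) = {72, 75, 76}, cl(A) = {72, 73, 74, 75, 76}, ∂A = {73, 74}.

Closed sets in (X, τ) are complements of opens:
  closed(X, τ) = {∅, {73}, {72, 73}, {73, 74}, {72, 73, 74}, {72, 73, 74, 75, 76}}.
int(A) = ⋃ {U ∈ τ : U ⊆ A}. Opens contained in A: ∅, {75, 76}, {72, 75, 76}.
Taking the union of these: int(A) = {72, 75, 76}.
cl(A) = ⋂ {C closed : A ⊆ C}. Closed sets containing A: {72, 73, 74, 75, 76}.
Intersecting these: cl(A) = {72, 73, 74, 75, 76}.
∂A = cl(A) ∖ int(A) = {72, 73, 74, 75, 76} ∖ {72, 75, 76} = {73, 74}.


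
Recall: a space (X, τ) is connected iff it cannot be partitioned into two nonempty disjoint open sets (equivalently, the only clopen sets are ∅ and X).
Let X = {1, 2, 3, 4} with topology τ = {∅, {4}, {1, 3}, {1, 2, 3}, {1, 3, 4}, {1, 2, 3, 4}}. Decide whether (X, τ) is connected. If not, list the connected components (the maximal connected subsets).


(X, τ) is disconnected; components = [{4}, {1, 2, 3}].

Find clopen sets (U ∈ τ with X ∖ U ∈ τ):
  U = ∅, X ∖ U = {1, 2, 3, 4} — both open, so U is clopen.
  U = {4}, X ∖ U = {1, 2, 3} — both open, so U is clopen.
  U = {1, 2, 3}, X ∖ U = {4} — both open, so U is clopen.
  U = {1, 2, 3, 4}, X ∖ U = ∅ — both open, so U is clopen.
Nontrivial clopen(s) exist: e.g. {1, 2, 3}. So (X, τ) is disconnected.
Compute connected components by grouping points that agree on all clopens:
  component: {4}
  component: {1, 2, 3}


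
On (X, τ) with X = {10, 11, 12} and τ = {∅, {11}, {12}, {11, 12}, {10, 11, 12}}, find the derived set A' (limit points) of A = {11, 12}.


A' = {10}

For each x ∈ X, list the open sets U ∈ τ with x ∈ U, then check whether U ∩ (A ∖ {x}) ≠ ∅ for every such U.
  x = 10: opens ∋ x are {10, 11, 12}; each meets A ∖ {10}, so x IS a limit point.
  x = 11: open {11} ∋ x has {11} ∩ (A ∖ {11}) = ∅, so x is NOT a limit point.
  x = 12: open {12} ∋ x has {12} ∩ (A ∖ {12}) = ∅, so x is NOT a limit point.
Collecting: A' = {10}.


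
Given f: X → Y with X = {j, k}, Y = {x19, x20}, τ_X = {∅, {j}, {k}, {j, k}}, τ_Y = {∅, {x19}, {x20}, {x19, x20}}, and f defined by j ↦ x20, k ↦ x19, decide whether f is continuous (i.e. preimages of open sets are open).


f IS continuous.

Compute f^{-1}(U) for each U ∈ τ_Y:
  U = ∅: f^{-1}(U) = ∅ ∈ τ_X ✓.
  U = {x19}: f^{-1}(U) = {k} ∈ τ_X ✓.
  U = {x20}: f^{-1}(U) = {j} ∈ τ_X ✓.
  U = {x19, x20}: f^{-1}(U) = {j, k} ∈ τ_X ✓.
Every preimage lies in τ_X, so f IS continuous.


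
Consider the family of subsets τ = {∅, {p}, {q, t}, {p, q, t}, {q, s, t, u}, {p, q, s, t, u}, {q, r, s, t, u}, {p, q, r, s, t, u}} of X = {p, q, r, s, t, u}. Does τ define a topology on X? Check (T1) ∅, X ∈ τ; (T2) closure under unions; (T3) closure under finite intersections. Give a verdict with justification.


τ IS a topology on X.

Axiom (T1): ∅ ∈ τ? Yes; X ∈ τ? Yes.
Axiom (T2/T3): check pairwise unions and intersections of members of τ.
All pairwise intersections and unions checked — each lies in τ. Therefore τ satisfies (T1), (T2), (T3): it IS a topology on X.


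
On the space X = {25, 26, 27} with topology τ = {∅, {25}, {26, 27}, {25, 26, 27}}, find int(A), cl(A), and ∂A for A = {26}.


int(A) = ∅, cl(A) = {26, 27}, ∂A = {26, 27}.

Closed sets in (X, τ) are complements of opens:
  closed(X, τ) = {∅, {25}, {26, 27}, {25, 26, 27}}.
int(A) = ⋃ {U ∈ τ : U ⊆ A}. Opens contained in A: ∅.
Taking the union of these: int(A) = ∅.
cl(A) = ⋂ {C closed : A ⊆ C}. Closed sets containing A: {26, 27}, {25, 26, 27}.
Intersecting these: cl(A) = {26, 27}.
∂A = cl(A) ∖ int(A) = {26, 27} ∖ ∅ = {26, 27}.


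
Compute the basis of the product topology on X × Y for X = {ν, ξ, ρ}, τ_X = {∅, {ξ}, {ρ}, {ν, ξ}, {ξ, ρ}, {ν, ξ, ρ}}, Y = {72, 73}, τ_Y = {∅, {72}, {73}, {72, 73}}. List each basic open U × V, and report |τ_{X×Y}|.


Basis B = {∅ × ∅, {ξ} × {72}, {ξ} × {73}, {ρ} × {72}, {ρ} × {73}, {ν, ξ} × {72}, {ν, ξ} × {73}, {ξ} × {72, 73}, {ξ, ρ} × {72}, {ξ, ρ} × {73}, {ρ} × {72, 73}, {ν, ξ, ρ} × {72}, {ν, ξ, ρ} × {73}, {ν, ξ} × {72, 73}, {ξ, ρ} × {72, 73}, {ν, ξ, ρ} × {72, 73}}; |τ_{X×Y}| = 36.

Enumerate products U × V with U ∈ τ_X, V ∈ τ_Y (deduplicated):
  ∅ × ∅ = {} (∅)
  {ξ} × {72} = {(ξ,72)}
  {ξ} × {73} = {(ξ,73)}
  {ρ} × {72} = {(ρ,72)}
  {ρ} × {73} = {(ρ,73)}
  {ν, ξ} × {72} = {(ν,72), (ξ,72)}
  {ν, ξ} × {73} = {(ν,73), (ξ,73)}
  {ξ} × {72, 73} = {(ξ,72), (ξ,73)}
  {ξ, ρ} × {72} = {(ξ,72), (ρ,72)}
  {ξ, ρ} × {73} = {(ξ,73), (ρ,73)}
  {ρ} × {72, 73} = {(ρ,72), (ρ,73)}
  {ν, ξ, ρ} × {72} = {(ν,72), (ξ,72), (ρ,72)}
  {ν, ξ, ρ} × {73} = {(ν,73), (ξ,73), (ρ,73)}
  {ν, ξ} × {72, 73} = {(ν,72), (ν,73), (ξ,72), (ξ,73)}
  {ξ, ρ} × {72, 73} = {(ξ,72), (ξ,73), (ρ,72), (ρ,73)}
  {ν, ξ, ρ} × {72, 73} = {(ν,72), (ν,73), (ξ,72), (ξ,73), (ρ,72), (ρ,73)}
These 16 distinct sets form the basis B.
Close under arbitrary unions to get τ_{X×Y}; counting gives |τ_{X×Y}| = 36.


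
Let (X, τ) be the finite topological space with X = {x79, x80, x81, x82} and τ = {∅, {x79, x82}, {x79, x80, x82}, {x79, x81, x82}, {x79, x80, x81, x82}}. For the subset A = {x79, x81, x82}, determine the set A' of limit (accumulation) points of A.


A' = {x79, x80, x81, x82}

For each x ∈ X, list the open sets U ∈ τ with x ∈ U, then check whether U ∩ (A ∖ {x}) ≠ ∅ for every such U.
  x = x79: opens ∋ x are {x79, x82}, {x79, x80, x82}, {x79, x81, x82}, {x79, x80, x81, x82}; each meets A ∖ {x79}, so x IS a limit point.
  x = x80: opens ∋ x are {x79, x80, x82}, {x79, x80, x81, x82}; each meets A ∖ {x80}, so x IS a limit point.
  x = x81: opens ∋ x are {x79, x81, x82}, {x79, x80, x81, x82}; each meets A ∖ {x81}, so x IS a limit point.
  x = x82: opens ∋ x are {x79, x82}, {x79, x80, x82}, {x79, x81, x82}, {x79, x80, x81, x82}; each meets A ∖ {x82}, so x IS a limit point.
Collecting: A' = {x79, x80, x81, x82}.


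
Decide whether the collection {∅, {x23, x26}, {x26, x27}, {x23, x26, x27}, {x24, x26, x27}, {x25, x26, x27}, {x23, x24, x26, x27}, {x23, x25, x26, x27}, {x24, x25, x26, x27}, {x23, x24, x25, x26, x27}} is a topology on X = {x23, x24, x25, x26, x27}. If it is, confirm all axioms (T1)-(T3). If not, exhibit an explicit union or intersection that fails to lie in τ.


τ is NOT a topology on X.

Axiom (T1): ∅ ∈ τ? Yes; X ∈ τ? Yes.
Axiom (T2/T3): check pairwise unions and intersections of members of τ.
Counterexample for (T3): {x23, x26} ∩ {x26, x27} = {x26} ∉ τ. Therefore τ is NOT a topology.


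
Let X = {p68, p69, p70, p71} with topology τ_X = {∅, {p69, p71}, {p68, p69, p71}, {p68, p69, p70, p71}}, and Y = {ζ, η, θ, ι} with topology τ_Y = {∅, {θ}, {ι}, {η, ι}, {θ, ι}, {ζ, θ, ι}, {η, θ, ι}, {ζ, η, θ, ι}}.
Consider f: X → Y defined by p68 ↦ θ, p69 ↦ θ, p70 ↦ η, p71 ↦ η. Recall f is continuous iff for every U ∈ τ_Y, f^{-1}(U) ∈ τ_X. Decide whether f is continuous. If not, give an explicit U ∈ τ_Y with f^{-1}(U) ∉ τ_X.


f is NOT continuous.

Compute f^{-1}(U) for each U ∈ τ_Y:
  U = ∅: f^{-1}(U) = ∅ ∈ τ_X ✓.
  U = {θ}: f^{-1}(U) = {p68, p69} ∉ τ_X ✗.
  U = {ι}: f^{-1}(U) = ∅ ∈ τ_X ✓.
  U = {η, ι}: f^{-1}(U) = {p70, p71} ∉ τ_X ✗.
  U = {θ, ι}: f^{-1}(U) = {p68, p69} ∉ τ_X ✗.
  U = {ζ, θ, ι}: f^{-1}(U) = {p68, p69} ∉ τ_X ✗.
  U = {η, θ, ι}: f^{-1}(U) = {p68, p69, p70, p71} ∈ τ_X ✓.
  U = {ζ, η, θ, ι}: f^{-1}(U) = {p68, p69, p70, p71} ∈ τ_X ✓.
Found U = {θ} with f^{-1}(U) = {p68, p69} not in τ_X. Therefore f is NOT continuous.


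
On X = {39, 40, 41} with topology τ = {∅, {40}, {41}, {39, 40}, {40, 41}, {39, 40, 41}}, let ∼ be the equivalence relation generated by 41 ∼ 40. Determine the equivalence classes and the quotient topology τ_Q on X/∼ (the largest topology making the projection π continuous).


X/∼ = {[39], [40=41]}; |τ_Q| = 3.

Equivalence classes: [39], [40=41].
Quotient map π: X → X/∼ sends 39 ↦ [39], 40 ↦ [40=41], 41 ↦ [40=41].
For each subset V ⊆ X/∼, compute π^{-1}(V) ⊆ X and check whether π^{-1}(V) ∈ τ. V is open in τ_Q iff π^{-1}(V) ∈ τ.
  V = {}: π^{-1}(V) = ∅ ∈ τ ✓.
  V = {[39]}: π^{-1}(V) = {39} ∉ τ ✗.
  V = {[40=41]}: π^{-1}(V) = {40, 41} ∈ τ ✓.
  V = {[39], [40=41]}: π^{-1}(V) = {39, 40, 41} ∈ τ ✓.
Open sets in the quotient: τ_Q = {{}, {[40=41]}, {[39], [40=41]}} (3 elements).


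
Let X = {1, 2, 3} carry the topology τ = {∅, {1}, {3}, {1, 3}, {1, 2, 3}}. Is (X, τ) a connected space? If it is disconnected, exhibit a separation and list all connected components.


(X, τ) is connected.

Find clopen sets (U ∈ τ with X ∖ U ∈ τ):
  U = ∅, X ∖ U = {1, 2, 3} — both open, so U is clopen.
  U = {1, 2, 3}, X ∖ U = ∅ — both open, so U is clopen.
Only trivial clopens (∅ and X) exist, so (X, τ) is connected.
Compute connected components by grouping points that agree on all clopens:
  component: {1, 2, 3}


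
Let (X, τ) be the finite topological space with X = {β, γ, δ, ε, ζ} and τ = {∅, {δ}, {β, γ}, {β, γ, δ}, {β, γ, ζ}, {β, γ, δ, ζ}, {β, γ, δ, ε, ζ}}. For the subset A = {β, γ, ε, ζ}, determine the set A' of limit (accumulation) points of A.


A' = {β, γ, ε, ζ}

For each x ∈ X, list the open sets U ∈ τ with x ∈ U, then check whether U ∩ (A ∖ {x}) ≠ ∅ for every such U.
  x = β: opens ∋ x are {β, γ}, {β, γ, δ}, {β, γ, ζ}, {β, γ, δ, ζ}, {β, γ, δ, ε, ζ}; each meets A ∖ {β}, so x IS a limit point.
  x = γ: opens ∋ x are {β, γ}, {β, γ, δ}, {β, γ, ζ}, {β, γ, δ, ζ}, {β, γ, δ, ε, ζ}; each meets A ∖ {γ}, so x IS a limit point.
  x = δ: open {δ} ∋ x has {δ} ∩ (A ∖ {δ}) = ∅, so x is NOT a limit point.
  x = ε: opens ∋ x are {β, γ, δ, ε, ζ}; each meets A ∖ {ε}, so x IS a limit point.
  x = ζ: opens ∋ x are {β, γ, ζ}, {β, γ, δ, ζ}, {β, γ, δ, ε, ζ}; each meets A ∖ {ζ}, so x IS a limit point.
Collecting: A' = {β, γ, ε, ζ}.


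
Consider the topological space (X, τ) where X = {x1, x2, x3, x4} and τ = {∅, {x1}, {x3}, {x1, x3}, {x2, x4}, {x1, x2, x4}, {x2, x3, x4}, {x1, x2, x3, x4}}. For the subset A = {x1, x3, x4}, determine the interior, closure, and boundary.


int(A) = {x1, x3}, cl(A) = {x1, x2, x3, x4}, ∂A = {x2, x4}.

Closed sets in (X, τ) are complements of opens:
  closed(X, τ) = {∅, {x1}, {x3}, {x1, x3}, {x2, x4}, {x1, x2, x4}, {x2, x3, x4}, {x1, x2, x3, x4}}.
int(A) = ⋃ {U ∈ τ : U ⊆ A}. Opens contained in A: ∅, {x1}, {x3}, {x1, x3}.
Taking the union of these: int(A) = {x1, x3}.
cl(A) = ⋂ {C closed : A ⊆ C}. Closed sets containing A: {x1, x2, x3, x4}.
Intersecting these: cl(A) = {x1, x2, x3, x4}.
∂A = cl(A) ∖ int(A) = {x1, x2, x3, x4} ∖ {x1, x3} = {x2, x4}.


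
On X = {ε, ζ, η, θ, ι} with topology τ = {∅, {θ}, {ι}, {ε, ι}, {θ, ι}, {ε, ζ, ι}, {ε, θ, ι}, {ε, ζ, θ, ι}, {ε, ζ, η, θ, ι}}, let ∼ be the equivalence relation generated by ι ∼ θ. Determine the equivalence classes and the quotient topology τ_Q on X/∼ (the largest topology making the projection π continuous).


X/∼ = {[ε], [ζ], [η], [θ=ι]}; |τ_Q| = 5.

Equivalence classes: [ε], [ζ], [η], [θ=ι].
Quotient map π: X → X/∼ sends ε ↦ [ε], ζ ↦ [ζ], η ↦ [η], θ ↦ [θ=ι], ι ↦ [θ=ι].
For each subset V ⊆ X/∼, compute π^{-1}(V) ⊆ X and check whether π^{-1}(V) ∈ τ. V is open in τ_Q iff π^{-1}(V) ∈ τ.
  V = {}: π^{-1}(V) = ∅ ∈ τ ✓.
  V = {[ε]}: π^{-1}(V) = {ε} ∉ τ ✗.
  V = {[ζ]}: π^{-1}(V) = {ζ} ∉ τ ✗.
  V = {[ε], [ζ]}: π^{-1}(V) = {ε, ζ} ∉ τ ✗.
  V = {[η]}: π^{-1}(V) = {η} ∉ τ ✗.
  V = {[ε], [η]}: π^{-1}(V) = {ε, η} ∉ τ ✗.
  V = {[ζ], [η]}: π^{-1}(V) = {ζ, η} ∉ τ ✗.
  V = {[ε], [ζ], [η]}: π^{-1}(V) = {ε, ζ, η} ∉ τ ✗.
  V = {[θ=ι]}: π^{-1}(V) = {θ, ι} ∈ τ ✓.
  V = {[ε], [θ=ι]}: π^{-1}(V) = {ε, θ, ι} ∈ τ ✓.
  V = {[ζ], [θ=ι]}: π^{-1}(V) = {ζ, θ, ι} ∉ τ ✗.
  V = {[ε], [ζ], [θ=ι]}: π^{-1}(V) = {ε, ζ, θ, ι} ∈ τ ✓.
  V = {[η], [θ=ι]}: π^{-1}(V) = {η, θ, ι} ∉ τ ✗.
  V = {[ε], [η], [θ=ι]}: π^{-1}(V) = {ε, η, θ, ι} ∉ τ ✗.
  V = {[ζ], [η], [θ=ι]}: π^{-1}(V) = {ζ, η, θ, ι} ∉ τ ✗.
  V = {[ε], [ζ], [η], [θ=ι]}: π^{-1}(V) = {ε, ζ, η, θ, ι} ∈ τ ✓.
Open sets in the quotient: τ_Q = {{}, {[θ=ι]}, {[ε], [θ=ι]}, {[ε], [ζ], [θ=ι]}, {[ε], [ζ], [η], [θ=ι]}} (5 elements).


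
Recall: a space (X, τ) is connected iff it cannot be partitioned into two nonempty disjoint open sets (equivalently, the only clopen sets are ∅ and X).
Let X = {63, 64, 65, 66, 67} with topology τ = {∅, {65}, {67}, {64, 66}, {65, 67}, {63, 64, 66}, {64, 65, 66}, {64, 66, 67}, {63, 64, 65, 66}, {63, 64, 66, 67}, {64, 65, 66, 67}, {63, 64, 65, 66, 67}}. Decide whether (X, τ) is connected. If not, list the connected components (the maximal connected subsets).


(X, τ) is disconnected; components = [{65}, {67}, {63, 64, 66}].

Find clopen sets (U ∈ τ with X ∖ U ∈ τ):
  U = ∅, X ∖ U = {63, 64, 65, 66, 67} — both open, so U is clopen.
  U = {65}, X ∖ U = {63, 64, 66, 67} — both open, so U is clopen.
  U = {67}, X ∖ U = {63, 64, 65, 66} — both open, so U is clopen.
  U = {65, 67}, X ∖ U = {63, 64, 66} — both open, so U is clopen.
  U = {63, 64, 66}, X ∖ U = {65, 67} — both open, so U is clopen.
  U = {63, 64, 65, 66}, X ∖ U = {67} — both open, so U is clopen.
  U = {63, 64, 66, 67}, X ∖ U = {65} — both open, so U is clopen.
  U = {63, 64, 65, 66, 67}, X ∖ U = ∅ — both open, so U is clopen.
Nontrivial clopen(s) exist: e.g. {65, 67}. So (X, τ) is disconnected.
Compute connected components by grouping points that agree on all clopens:
  component: {65}
  component: {67}
  component: {63, 64, 66}


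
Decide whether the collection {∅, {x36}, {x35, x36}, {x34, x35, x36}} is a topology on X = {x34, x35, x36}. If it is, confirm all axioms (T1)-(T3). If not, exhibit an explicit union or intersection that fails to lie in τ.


τ IS a topology on X.

Axiom (T1): ∅ ∈ τ? Yes; X ∈ τ? Yes.
Axiom (T2/T3): check pairwise unions and intersections of members of τ.
All pairwise intersections and unions checked — each lies in τ. Therefore τ satisfies (T1), (T2), (T3): it IS a topology on X.


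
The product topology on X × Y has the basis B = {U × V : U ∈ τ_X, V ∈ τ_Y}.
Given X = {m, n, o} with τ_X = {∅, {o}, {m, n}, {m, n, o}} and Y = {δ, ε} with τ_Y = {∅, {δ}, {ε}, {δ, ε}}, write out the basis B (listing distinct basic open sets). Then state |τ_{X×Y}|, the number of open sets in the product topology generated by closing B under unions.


Basis B = {∅ × ∅, {o} × {δ}, {o} × {ε}, {m, n} × {δ}, {m, n} × {ε}, {o} × {δ, ε}, {m, n, o} × {δ}, {m, n, o} × {ε}, {m, n} × {δ, ε}, {m, n, o} × {δ, ε}}; |τ_{X×Y}| = 16.

Enumerate products U × V with U ∈ τ_X, V ∈ τ_Y (deduplicated):
  ∅ × ∅ = {} (∅)
  {o} × {δ} = {(o,δ)}
  {o} × {ε} = {(o,ε)}
  {m, n} × {δ} = {(m,δ), (n,δ)}
  {m, n} × {ε} = {(m,ε), (n,ε)}
  {o} × {δ, ε} = {(o,δ), (o,ε)}
  {m, n, o} × {δ} = {(m,δ), (n,δ), (o,δ)}
  {m, n, o} × {ε} = {(m,ε), (n,ε), (o,ε)}
  {m, n} × {δ, ε} = {(m,δ), (m,ε), (n,δ), (n,ε)}
  {m, n, o} × {δ, ε} = {(m,δ), (m,ε), (n,δ), (n,ε), (o,δ), (o,ε)}
These 10 distinct sets form the basis B.
Close under arbitrary unions to get τ_{X×Y}; counting gives |τ_{X×Y}| = 16.


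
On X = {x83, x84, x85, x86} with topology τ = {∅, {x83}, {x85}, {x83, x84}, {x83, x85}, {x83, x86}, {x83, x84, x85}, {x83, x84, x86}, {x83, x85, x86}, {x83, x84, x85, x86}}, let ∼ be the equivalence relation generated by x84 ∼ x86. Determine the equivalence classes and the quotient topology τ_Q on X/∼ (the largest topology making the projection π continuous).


X/∼ = {[x83], [x84=x86], [x85]}; |τ_Q| = 6.

Equivalence classes: [x83], [x84=x86], [x85].
Quotient map π: X → X/∼ sends x83 ↦ [x83], x84 ↦ [x84=x86], x85 ↦ [x85], x86 ↦ [x84=x86].
For each subset V ⊆ X/∼, compute π^{-1}(V) ⊆ X and check whether π^{-1}(V) ∈ τ. V is open in τ_Q iff π^{-1}(V) ∈ τ.
  V = {}: π^{-1}(V) = ∅ ∈ τ ✓.
  V = {[x83]}: π^{-1}(V) = {x83} ∈ τ ✓.
  V = {[x84=x86]}: π^{-1}(V) = {x84, x86} ∉ τ ✗.
  V = {[x83], [x84=x86]}: π^{-1}(V) = {x83, x84, x86} ∈ τ ✓.
  V = {[x85]}: π^{-1}(V) = {x85} ∈ τ ✓.
  V = {[x83], [x85]}: π^{-1}(V) = {x83, x85} ∈ τ ✓.
  V = {[x84=x86], [x85]}: π^{-1}(V) = {x84, x85, x86} ∉ τ ✗.
  V = {[x83], [x84=x86], [x85]}: π^{-1}(V) = {x83, x84, x85, x86} ∈ τ ✓.
Open sets in the quotient: τ_Q = {{}, {[x83]}, {[x83], [x84=x86]}, {[x85]}, {[x83], [x85]}, {[x83], [x84=x86], [x85]}} (6 elements).


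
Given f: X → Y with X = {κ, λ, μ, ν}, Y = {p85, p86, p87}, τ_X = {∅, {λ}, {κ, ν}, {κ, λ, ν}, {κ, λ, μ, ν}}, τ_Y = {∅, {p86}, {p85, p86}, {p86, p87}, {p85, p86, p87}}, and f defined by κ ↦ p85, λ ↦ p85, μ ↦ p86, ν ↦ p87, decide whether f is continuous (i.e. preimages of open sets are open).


f is NOT continuous.

Compute f^{-1}(U) for each U ∈ τ_Y:
  U = ∅: f^{-1}(U) = ∅ ∈ τ_X ✓.
  U = {p86}: f^{-1}(U) = {μ} ∉ τ_X ✗.
  U = {p85, p86}: f^{-1}(U) = {κ, λ, μ} ∉ τ_X ✗.
  U = {p86, p87}: f^{-1}(U) = {μ, ν} ∉ τ_X ✗.
  U = {p85, p86, p87}: f^{-1}(U) = {κ, λ, μ, ν} ∈ τ_X ✓.
Found U = {p86} with f^{-1}(U) = {μ} not in τ_X. Therefore f is NOT continuous.
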